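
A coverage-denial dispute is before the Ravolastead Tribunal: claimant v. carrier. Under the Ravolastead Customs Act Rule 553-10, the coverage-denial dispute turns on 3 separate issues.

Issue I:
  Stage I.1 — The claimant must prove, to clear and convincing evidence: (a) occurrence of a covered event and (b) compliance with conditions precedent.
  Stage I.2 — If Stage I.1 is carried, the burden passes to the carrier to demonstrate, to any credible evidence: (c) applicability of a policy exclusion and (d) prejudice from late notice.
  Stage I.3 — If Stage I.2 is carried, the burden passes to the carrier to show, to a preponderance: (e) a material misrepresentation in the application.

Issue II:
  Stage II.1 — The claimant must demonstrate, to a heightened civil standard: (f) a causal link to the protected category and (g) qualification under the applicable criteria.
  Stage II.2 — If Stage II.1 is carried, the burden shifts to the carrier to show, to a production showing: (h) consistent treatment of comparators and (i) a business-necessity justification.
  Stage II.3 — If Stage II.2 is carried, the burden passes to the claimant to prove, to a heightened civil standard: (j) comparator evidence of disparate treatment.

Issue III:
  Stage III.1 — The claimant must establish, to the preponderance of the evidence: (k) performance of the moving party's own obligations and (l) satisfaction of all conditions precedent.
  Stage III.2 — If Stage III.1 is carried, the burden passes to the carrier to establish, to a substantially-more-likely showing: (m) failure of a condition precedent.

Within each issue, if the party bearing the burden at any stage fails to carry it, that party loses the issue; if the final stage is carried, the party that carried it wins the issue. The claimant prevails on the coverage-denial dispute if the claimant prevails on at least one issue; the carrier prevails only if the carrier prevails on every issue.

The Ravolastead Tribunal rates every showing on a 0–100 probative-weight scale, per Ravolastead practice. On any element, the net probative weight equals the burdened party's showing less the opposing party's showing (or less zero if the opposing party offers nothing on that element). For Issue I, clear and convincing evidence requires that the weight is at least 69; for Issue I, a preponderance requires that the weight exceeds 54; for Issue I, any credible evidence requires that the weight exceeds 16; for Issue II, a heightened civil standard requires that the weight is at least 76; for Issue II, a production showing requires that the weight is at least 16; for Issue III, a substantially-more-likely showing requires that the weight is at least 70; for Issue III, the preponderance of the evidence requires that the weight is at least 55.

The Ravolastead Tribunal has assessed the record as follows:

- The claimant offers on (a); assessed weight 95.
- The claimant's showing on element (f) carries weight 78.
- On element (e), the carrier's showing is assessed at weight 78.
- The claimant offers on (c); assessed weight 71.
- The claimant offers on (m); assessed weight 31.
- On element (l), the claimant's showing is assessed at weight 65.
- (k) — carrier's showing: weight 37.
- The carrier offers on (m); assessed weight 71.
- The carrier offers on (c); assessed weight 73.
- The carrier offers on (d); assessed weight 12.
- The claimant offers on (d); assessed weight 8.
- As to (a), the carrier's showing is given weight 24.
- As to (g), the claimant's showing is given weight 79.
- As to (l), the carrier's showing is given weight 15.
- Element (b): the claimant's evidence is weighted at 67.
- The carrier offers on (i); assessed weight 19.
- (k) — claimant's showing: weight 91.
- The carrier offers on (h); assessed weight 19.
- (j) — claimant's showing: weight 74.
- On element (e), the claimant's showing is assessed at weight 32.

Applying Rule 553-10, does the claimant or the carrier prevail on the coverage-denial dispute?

— Issue I —
At Stage I.1 the claimant must meet clear and convincing evidence (weight is at least 69): on (a) the weight is 95 less the opposing 24 gives net 71, which does reach 69, so (a) meets the standard; on (b) the weight is 67, < 69, so (b) does not meet the standard.
  The claimant does not carry Stage I.1.
So the carrier prevails on this issue.
— Issue II —
At Stage II.1 the claimant must meet a heightened civil standard (weight is at least 76): on (f) the weight is 78, which does reach 76, so (f) meets the standard; on (g) the weight is 79, which does reach 76, so (g) meets the standard.
  All elements met. The burden passes to the carrier.
At Stage II.2 the carrier must meet a production showing (weight is at least 16): on (h) the weight is 19, which does reach 16, so (h) meets the standard; on (i) the weight is 19, which does reach 16, so (i) meets the standard.
  All elements met. The burden passes to the claimant.
At Stage II.3 the claimant must meet a heightened civil standard (weight is at least 76): on (j) the weight is 74, < 76, so (j) does not meet the standard.
  Stage II.3 not carried; the claimant fails its burden.
The carrier prevails on this issue.
— Issue III —
Stage III.1 — burden on claimant; standard: the preponderance of the evidence (weight is at least 55).
    (k): 91 − 37 = 54 < 55 [not met]
    (l): 65 − 15 = 50 < 55 [not met]
  The claimant does not carry Stage III.1.
The carrier prevails on this issue.
Per-issue: Issue I → carrier; Issue II → carrier; Issue III → carrier. The claimant must prevail on at least one issue; overall, the carrier prevails.

carrier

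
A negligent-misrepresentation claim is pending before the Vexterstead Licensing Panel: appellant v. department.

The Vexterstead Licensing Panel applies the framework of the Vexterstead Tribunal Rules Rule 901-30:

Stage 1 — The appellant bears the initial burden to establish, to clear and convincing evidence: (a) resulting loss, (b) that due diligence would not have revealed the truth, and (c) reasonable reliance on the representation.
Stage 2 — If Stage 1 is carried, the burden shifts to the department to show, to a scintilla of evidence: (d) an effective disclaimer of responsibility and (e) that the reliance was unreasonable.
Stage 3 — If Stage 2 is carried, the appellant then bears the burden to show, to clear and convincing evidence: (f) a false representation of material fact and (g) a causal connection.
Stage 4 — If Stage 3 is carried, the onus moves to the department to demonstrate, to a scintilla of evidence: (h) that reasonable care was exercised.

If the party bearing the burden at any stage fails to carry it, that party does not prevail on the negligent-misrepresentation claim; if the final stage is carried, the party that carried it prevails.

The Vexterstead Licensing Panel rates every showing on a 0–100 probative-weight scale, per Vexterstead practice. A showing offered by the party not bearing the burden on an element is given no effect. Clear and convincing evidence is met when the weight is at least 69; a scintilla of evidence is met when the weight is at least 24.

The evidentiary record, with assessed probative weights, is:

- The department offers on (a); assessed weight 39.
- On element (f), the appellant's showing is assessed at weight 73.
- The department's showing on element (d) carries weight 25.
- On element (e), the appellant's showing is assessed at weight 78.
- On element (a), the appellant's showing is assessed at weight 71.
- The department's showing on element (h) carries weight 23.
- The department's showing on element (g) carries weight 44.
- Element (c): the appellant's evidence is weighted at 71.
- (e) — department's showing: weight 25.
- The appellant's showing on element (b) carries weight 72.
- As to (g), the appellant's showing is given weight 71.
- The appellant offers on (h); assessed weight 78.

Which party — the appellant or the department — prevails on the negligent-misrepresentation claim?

Stage 1 (appellant, clear and convincing evidence, weight is at least 69): (a) 71 (department's 39 disregarded) ≥ 69 — meets; (b) 72 ≥ 69 — meets; (c) 71 ≥ 69 — meets.
  Stage 1 is satisfied; the onus moves to the department.
Stage 2 (department, a scintilla of evidence, weight is at least 24): (d) 25 ≥ 24 — meets; (e) 25 (appellant's 78 disregarded) ≥ 24 — meets.
  Stage 2 is satisfied; the onus moves to the appellant.
Stage 3 (appellant, clear and convincing evidence, weight is at least 69): (f) 73 ≥ 69 — meets; (g) 71 (department's 44 disregarded) ≥ 69 — meets.
  The appellant carries Stage 3; the department now bears the burden.
Stage 4 (department, a scintilla of evidence, weight is at least 24): (h) 23 (appellant's 78 disregarded) < 24 — fails.
  Stage 4 not carried; the department fails its burden.
The analysis ends at Stage 4; the appellant prevails.

appellant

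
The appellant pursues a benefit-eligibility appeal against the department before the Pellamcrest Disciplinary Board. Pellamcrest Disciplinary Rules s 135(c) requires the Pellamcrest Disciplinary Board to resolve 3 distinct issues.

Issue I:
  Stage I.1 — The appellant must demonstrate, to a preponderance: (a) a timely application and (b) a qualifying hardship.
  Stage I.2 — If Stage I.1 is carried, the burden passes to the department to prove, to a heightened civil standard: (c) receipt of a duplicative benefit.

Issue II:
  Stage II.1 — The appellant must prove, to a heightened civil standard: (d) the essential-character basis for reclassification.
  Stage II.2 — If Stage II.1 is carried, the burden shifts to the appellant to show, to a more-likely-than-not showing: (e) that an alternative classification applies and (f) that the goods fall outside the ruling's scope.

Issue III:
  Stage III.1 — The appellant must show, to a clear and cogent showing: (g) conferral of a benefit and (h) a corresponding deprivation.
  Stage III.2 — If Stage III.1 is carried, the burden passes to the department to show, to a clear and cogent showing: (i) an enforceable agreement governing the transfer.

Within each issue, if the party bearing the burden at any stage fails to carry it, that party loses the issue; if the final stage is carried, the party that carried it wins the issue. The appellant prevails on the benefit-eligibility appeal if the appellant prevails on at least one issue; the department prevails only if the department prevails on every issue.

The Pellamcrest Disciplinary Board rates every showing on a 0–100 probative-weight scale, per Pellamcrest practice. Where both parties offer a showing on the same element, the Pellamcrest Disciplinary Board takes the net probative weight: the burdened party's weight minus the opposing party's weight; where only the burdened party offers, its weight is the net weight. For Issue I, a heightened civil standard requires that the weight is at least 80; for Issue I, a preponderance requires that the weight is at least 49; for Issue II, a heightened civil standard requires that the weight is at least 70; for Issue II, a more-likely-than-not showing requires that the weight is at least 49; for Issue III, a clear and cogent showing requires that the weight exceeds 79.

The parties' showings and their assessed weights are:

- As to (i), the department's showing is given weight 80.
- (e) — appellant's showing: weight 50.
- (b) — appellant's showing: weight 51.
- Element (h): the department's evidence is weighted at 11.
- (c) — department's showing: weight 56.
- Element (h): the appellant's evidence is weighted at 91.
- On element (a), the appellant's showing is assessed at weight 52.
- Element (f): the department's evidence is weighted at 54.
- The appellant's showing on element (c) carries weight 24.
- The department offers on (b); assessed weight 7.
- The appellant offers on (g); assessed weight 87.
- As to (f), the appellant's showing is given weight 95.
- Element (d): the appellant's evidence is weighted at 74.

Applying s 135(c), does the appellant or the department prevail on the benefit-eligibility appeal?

department

— Issue I —
Stage I.1 (appellant, a preponderance, weight is at least 49): (a) 52 ≥ 49 — meets; (b) net 51−7=44 < 49 — fails.
  The appellant does not carry Stage I.1.
The department prevails on this issue.
— Issue II —
Stage II.1 (appellant, a heightened civil standard, weight is at least 70): (d) 74 ≥ 70 — meets.
  Stage II.1 is satisfied; the appellant continues to bear the burden.
Stage II.2 (appellant, a more-likely-than-not showing, weight is at least 49): (e) 50 ≥ 49 — meets; (f) net 95−54=41 < 49 — fails.
  Stage II.2 not carried; the appellant fails its burden.
The analysis ends at Stage II.2; the department prevails on this issue.
— Issue III —
At Stage III.1 the appellant must meet a clear and cogent showing (weight exceeds 79): on (g) the weight is 87, which does exceed 79, so (g) meets the standard; on (h) the weight is 91 less the opposing 11 gives net 80, which does exceed 79, so (h) meets the standard.
  The appellant carries Stage III.1; the department now bears the burden.
At Stage III.2 the department must meet a clear and cogent showing (weight exceeds 79): on (i) the weight is 80, > 79, so (i) meets the standard.
  All elements met at the final stage.
With every stage satisfied, the department prevails on this issue.
Per-issue: Issue I → department; Issue II → department; Issue III → department. The appellant must prevail on at least one issue; overall, the department prevails.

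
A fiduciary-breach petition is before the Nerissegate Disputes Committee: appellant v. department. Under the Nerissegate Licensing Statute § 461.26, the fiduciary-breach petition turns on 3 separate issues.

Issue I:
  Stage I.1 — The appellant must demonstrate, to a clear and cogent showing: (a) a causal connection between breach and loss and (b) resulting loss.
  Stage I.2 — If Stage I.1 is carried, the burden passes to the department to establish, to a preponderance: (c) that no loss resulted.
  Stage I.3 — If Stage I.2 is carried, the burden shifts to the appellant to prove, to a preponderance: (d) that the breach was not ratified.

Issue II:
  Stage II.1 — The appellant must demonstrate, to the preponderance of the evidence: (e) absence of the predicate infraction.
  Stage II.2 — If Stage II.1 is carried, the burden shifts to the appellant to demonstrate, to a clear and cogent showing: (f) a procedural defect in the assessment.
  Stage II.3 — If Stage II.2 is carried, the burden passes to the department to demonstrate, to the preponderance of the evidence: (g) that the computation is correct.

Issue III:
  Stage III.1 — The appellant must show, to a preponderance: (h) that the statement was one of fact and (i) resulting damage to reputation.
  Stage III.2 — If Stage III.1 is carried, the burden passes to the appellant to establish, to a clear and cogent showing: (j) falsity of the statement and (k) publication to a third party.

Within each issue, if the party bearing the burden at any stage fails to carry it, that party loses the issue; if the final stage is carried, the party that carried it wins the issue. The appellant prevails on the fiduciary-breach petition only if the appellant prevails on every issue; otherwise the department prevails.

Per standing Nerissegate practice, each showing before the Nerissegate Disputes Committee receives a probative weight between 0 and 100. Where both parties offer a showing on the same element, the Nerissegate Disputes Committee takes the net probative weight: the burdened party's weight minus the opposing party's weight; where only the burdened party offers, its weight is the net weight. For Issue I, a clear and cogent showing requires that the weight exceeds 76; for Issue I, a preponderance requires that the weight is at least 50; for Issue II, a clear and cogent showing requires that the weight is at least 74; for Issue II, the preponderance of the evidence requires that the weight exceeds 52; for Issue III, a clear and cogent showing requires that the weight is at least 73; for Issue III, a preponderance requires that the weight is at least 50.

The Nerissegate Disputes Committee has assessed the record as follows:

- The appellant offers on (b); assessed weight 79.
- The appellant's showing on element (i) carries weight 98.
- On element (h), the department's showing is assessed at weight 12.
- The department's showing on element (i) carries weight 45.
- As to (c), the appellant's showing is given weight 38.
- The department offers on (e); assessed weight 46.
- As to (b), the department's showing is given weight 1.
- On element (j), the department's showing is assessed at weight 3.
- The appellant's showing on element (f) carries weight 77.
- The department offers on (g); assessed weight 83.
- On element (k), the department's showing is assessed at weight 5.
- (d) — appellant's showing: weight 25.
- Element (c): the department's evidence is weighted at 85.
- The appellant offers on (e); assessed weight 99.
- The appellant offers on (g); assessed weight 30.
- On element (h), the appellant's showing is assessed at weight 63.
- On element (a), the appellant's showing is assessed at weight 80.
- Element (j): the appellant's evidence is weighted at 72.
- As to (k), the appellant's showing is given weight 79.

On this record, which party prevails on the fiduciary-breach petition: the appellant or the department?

department

— Issue I —
Stage I.1 (appellant, a clear and cogent showing, weight exceeds 76): (a) 80 > 76 — meets; (b) net 79−1=78 > 76 — meets.
  The appellant carries Stage I.1; the department now bears the burden.
Stage I.2 (department, a preponderance, weight is at least 50): (c) net 85−38=47 < 50 — fails.
  Stage I.2 not carried; the department fails its burden.
So the appellant prevails on this issue.
— Issue II —
Stage II.1 — burden on appellant; standard: the preponderance of the evidence (weight exceeds 52).
    (e): 99 − 46 = 53 > 52 [met]
  All elements met. The appellant retains the burden for Stage II.2.
Stage II.2 — burden on appellant; standard: a clear and cogent showing (weight is at least 74).
    (f): 77 ≥ 74 [met]
  Stage II.2 carried; the burden shifts to the department.
Stage II.3 — burden on department; standard: the preponderance of the evidence (weight exceeds 52).
    (g): 83 − 30 = 53 > 52 [met]
  All elements met at the final stage.
Every stage carried; the department prevails on this issue.
— Issue III —
At Stage III.1 the appellant must meet a preponderance (weight is at least 50): on (h) the weight is 63 less the opposing 12 gives net 51, ≥ 50, so (h) meets the standard; on (i) the weight is 98 less the opposing 45 gives net 53, which does reach 50, so (i) meets the standard.
  Stage III.1 carried; the burden remains with the appellant.
At Stage III.2 the appellant must meet a clear and cogent showing (weight is at least 73): on (j) the weight is 72 less the opposing 3 gives net 69, which does not reach 73, so (j) does not meet the standard; on (k) the weight is 79 less the opposing 5 gives net 74, which does reach 73, so (k) meets the standard.
  Not every element is met, so the appellant fails to carry Stage III.2.
The analysis ends at Stage III.2; the department prevails on this issue.
Per-issue: Issue I → appellant; Issue II → department; Issue III → department. The appellant must prevail on every issue; overall, the department prevails.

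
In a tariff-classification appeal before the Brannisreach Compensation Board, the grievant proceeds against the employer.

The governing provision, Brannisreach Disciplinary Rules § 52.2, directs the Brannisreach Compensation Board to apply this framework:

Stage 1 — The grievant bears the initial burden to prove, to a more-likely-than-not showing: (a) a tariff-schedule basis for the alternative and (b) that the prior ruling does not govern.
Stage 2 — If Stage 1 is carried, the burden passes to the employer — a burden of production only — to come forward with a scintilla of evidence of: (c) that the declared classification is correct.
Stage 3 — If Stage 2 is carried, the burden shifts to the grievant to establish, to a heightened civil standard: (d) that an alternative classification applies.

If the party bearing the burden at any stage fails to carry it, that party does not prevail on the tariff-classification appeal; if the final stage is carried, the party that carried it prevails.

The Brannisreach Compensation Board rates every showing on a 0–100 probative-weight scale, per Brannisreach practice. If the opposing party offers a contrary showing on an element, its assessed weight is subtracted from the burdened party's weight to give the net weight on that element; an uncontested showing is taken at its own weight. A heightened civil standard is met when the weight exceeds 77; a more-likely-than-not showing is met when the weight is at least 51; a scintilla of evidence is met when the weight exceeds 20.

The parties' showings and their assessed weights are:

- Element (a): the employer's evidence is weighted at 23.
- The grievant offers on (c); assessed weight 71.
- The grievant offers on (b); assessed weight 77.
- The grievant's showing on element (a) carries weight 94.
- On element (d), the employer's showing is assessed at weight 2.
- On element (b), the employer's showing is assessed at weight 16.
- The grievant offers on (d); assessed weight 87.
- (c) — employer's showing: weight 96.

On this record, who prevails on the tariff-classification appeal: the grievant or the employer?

Stage 1 — burden on grievant; standard: a more-likely-than-not showing (weight is at least 51).
    (a): 94 − 23 = 71 ≥ 51 [met]
    (b): 77 − 16 = 61 ≥ 51 [met]
  All elements met. The burden passes to the employer.
Stage 2 — burden on employer; standard: a scintilla of evidence (weight exceeds 20).
    (c): 96 − 71 = 25 > 20 [met]
  The employer carries Stage 2; the grievant now bears the burden.
Stage 3 — burden on grievant; standard: a heightened civil standard (weight exceeds 77).
    (d): 87 − 2 = 85 > 77 [met]
  All elements met at the final stage.
With every stage satisfied, the grievant prevails.

grievant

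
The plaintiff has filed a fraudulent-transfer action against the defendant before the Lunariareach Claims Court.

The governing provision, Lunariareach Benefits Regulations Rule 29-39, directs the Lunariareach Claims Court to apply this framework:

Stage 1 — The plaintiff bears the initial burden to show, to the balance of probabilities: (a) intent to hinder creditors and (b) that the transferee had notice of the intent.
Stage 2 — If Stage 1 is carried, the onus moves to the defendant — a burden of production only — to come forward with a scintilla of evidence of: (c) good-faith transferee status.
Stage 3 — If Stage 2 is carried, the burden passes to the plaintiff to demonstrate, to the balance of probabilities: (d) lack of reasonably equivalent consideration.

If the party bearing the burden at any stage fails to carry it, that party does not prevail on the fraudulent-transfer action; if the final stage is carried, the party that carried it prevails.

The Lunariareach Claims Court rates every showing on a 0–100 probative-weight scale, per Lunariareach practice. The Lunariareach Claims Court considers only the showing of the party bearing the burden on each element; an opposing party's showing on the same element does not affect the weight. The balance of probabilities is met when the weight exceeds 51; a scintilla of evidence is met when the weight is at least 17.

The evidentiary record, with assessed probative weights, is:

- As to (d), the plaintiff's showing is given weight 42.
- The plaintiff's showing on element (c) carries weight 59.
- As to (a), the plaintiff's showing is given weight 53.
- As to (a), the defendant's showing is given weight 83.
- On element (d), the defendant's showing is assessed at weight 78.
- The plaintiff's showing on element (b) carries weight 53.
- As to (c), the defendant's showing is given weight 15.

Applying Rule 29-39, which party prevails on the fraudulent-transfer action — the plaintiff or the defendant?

Stage 1 — burden on plaintiff; standard: the balance of probabilities (weight exceeds 51).
    (a): 53 (defendant's 83 disregarded) > 51 [met]
    (b): 53 > 51 [met]
  All elements met. The burden passes to the defendant.
Stage 2 — burden on defendant; standard: a scintilla of evidence (weight is at least 17).
    (c): 15 (plaintiff's 59 disregarded) < 17 [not met]
  Not every element is met, so the defendant fails to carry Stage 2.
The analysis ends at Stage 2; the plaintiff prevails.

plaintiff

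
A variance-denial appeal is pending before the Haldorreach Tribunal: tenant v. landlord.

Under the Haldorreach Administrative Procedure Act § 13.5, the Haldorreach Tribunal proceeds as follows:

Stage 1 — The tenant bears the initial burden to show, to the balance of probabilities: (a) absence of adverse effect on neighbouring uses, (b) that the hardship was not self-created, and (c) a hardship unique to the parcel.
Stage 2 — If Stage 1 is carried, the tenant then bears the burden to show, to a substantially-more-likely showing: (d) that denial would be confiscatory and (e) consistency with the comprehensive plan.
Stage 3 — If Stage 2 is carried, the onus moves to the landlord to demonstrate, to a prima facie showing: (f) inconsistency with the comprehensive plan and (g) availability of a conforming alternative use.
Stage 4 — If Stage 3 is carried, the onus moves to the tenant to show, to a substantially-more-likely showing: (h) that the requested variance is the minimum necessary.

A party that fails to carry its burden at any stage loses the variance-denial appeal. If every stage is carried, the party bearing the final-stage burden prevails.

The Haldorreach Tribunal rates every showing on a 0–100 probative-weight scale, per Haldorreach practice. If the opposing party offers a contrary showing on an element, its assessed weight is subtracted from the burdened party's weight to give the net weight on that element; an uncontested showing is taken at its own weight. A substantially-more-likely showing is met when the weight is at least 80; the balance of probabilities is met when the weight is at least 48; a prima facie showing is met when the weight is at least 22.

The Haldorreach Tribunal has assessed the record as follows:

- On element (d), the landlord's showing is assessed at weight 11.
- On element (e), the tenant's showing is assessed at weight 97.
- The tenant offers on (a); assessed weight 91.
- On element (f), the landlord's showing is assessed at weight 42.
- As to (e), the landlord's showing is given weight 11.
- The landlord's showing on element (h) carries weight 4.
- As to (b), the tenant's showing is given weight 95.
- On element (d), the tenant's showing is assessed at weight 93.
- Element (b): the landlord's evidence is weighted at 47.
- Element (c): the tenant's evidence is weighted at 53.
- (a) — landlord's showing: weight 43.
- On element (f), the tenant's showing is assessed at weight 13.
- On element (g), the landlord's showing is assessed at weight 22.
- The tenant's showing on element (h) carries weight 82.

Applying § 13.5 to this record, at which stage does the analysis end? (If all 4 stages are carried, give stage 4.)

stage 4

Stage 1 (tenant, the balance of probabilities, weight is at least 48): (a) net 91−43=48 ≥ 48 — meets; (b) net 95−47=48 ≥ 48 — meets; (c) 53 ≥ 48 — meets.
  All elements met. The tenant retains the burden for Stage 2.
Stage 2 (tenant, a substantially-more-likely showing, weight is at least 80): (d) net 93−11=82 ≥ 80 — meets; (e) net 97−11=86 ≥ 80 — meets.
  The tenant carries Stage 2; the landlord now bears the burden.
Stage 3 (landlord, a prima facie showing, weight is at least 22): (f) net 42−13=29 ≥ 22 — meets; (g) 22 ≥ 22 — meets.
  All elements met. The burden passes to the tenant.
Stage 4 (tenant, a substantially-more-likely showing, weight is at least 80): (h) net 82−4=78 < 80 — fails.
  Not every element is met, so the tenant fails to carry Stage 4.
So the landlord prevails.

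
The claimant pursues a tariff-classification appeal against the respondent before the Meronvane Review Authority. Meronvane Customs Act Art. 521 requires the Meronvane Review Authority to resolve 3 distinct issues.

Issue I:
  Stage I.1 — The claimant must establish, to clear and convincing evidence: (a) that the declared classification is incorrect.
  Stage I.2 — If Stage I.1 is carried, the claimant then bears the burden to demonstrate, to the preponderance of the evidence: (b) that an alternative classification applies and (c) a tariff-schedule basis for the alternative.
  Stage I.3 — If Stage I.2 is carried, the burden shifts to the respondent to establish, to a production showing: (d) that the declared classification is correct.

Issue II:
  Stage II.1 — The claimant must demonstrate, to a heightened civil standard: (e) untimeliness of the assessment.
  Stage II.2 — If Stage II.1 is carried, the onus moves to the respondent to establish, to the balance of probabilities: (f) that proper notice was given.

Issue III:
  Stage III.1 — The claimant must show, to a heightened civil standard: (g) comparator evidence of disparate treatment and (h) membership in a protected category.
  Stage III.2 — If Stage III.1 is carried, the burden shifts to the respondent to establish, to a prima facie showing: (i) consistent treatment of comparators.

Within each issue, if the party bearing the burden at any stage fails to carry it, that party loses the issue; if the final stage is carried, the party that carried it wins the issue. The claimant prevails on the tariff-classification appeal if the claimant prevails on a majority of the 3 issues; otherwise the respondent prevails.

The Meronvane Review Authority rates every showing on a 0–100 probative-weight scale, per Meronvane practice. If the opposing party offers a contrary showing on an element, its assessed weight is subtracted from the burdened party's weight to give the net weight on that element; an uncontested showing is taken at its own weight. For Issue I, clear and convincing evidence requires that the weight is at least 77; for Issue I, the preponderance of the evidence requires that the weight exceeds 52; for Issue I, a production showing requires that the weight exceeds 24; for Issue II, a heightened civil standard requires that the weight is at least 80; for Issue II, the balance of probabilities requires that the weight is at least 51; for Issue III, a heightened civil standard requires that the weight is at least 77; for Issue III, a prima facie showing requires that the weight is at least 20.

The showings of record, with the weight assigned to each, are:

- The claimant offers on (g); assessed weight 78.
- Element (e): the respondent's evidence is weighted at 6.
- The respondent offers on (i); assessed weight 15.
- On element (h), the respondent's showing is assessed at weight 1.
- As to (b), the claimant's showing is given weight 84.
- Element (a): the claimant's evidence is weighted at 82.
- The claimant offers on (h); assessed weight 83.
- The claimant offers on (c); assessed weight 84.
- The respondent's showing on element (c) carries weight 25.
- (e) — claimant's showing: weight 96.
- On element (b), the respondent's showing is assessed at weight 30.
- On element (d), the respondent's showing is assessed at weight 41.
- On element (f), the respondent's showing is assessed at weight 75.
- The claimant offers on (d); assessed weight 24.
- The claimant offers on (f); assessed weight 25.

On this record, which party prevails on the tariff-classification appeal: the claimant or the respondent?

claimant

— Issue I —
Stage I.1 (claimant, clear and convincing evidence, weight is at least 77): (a) 82 ≥ 77 — meets.
  All elements met. The claimant retains the burden for Stage I.2.
Stage I.2 (claimant, the preponderance of the evidence, weight exceeds 52): (b) net 84−30=54 > 52 — meets; (c) net 84−25=59 > 52 — meets.
  Stage I.2 is satisfied; the onus moves to the respondent.
Stage I.3 (respondent, a production showing, weight exceeds 24): (d) net 41−24=17 ≤ 24 — fails.
  Stage I.3 not carried; the respondent fails its burden.
The claimant prevails on this issue.
— Issue II —
At Stage II.1 the claimant must meet a heightened civil standard (weight is at least 80): on (e) the weight is 96 less the opposing 6 gives net 90, ≥ 80, so (e) meets the standard.
  Stage II.1 carried; the burden shifts to the respondent.
At Stage II.2 the respondent must meet the balance of probabilities (weight is at least 51): on (f) the weight is 75 less the opposing 25 gives net 50, < 51, so (f) does not meet the standard.
  Not every element is met, so the respondent fails to carry Stage II.2.
So the claimant prevails on this issue.
— Issue III —
Stage III.1 — burden on claimant; standard: a heightened civil standard (weight is at least 77).
    (g): 78 ≥ 77 [met]
    (h): 83 − 1 = 82 ≥ 77 [met]
  Stage III.1 is satisfied; the onus moves to the respondent.
Stage III.2 — burden on respondent; standard: a prima facie showing (weight is at least 20).
    (i): 15 < 20 [not met]
  Stage III.2 not carried; the respondent fails its burden.
The claimant prevails on this issue.
Per-issue: Issue I → claimant; Issue II → claimant; Issue III → claimant. The claimant must prevail on a majority of issues; overall, the claimant prevails.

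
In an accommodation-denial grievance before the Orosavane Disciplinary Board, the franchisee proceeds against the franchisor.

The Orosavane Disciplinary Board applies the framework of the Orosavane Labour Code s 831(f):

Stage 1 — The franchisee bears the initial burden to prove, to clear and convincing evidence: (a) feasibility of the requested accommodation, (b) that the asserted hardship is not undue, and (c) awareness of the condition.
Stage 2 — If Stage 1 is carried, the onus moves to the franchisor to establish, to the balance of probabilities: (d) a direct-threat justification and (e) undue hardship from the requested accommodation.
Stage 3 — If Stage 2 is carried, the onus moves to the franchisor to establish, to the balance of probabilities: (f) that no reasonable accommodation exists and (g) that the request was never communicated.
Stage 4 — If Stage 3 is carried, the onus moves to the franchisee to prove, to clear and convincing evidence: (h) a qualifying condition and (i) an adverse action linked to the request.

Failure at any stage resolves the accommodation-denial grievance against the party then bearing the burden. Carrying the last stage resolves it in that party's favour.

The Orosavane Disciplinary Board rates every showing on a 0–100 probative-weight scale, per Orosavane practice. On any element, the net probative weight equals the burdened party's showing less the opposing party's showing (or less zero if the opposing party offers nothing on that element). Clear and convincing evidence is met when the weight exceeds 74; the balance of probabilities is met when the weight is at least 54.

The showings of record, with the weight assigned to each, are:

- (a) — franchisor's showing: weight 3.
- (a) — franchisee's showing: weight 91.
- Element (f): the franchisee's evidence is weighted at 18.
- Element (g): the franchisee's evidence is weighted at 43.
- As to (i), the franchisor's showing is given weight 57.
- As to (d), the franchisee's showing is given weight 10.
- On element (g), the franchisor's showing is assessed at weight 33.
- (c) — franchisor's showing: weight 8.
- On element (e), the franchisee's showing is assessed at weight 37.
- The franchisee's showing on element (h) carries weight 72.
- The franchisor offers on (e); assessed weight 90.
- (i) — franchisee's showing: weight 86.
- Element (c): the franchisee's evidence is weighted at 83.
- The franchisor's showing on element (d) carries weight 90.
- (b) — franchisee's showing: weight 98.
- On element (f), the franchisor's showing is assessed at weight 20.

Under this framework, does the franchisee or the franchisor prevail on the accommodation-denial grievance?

franchisee

Stage 1 (franchisee, clear and convincing evidence, weight exceeds 74): (a) net 91−3=88 > 74 — meets; (b) 98 > 74 — meets; (c) net 83−8=75 > 74 — meets.
  All elements met. The burden passes to the franchisor.
Stage 2 (franchisor, the balance of probabilities, weight is at least 54): (d) net 90−10=80 ≥ 54 — meets; (e) net 90−37=53 < 54 — fails.
  Stage 2 not carried; the franchisor fails its burden.
The franchisee prevails.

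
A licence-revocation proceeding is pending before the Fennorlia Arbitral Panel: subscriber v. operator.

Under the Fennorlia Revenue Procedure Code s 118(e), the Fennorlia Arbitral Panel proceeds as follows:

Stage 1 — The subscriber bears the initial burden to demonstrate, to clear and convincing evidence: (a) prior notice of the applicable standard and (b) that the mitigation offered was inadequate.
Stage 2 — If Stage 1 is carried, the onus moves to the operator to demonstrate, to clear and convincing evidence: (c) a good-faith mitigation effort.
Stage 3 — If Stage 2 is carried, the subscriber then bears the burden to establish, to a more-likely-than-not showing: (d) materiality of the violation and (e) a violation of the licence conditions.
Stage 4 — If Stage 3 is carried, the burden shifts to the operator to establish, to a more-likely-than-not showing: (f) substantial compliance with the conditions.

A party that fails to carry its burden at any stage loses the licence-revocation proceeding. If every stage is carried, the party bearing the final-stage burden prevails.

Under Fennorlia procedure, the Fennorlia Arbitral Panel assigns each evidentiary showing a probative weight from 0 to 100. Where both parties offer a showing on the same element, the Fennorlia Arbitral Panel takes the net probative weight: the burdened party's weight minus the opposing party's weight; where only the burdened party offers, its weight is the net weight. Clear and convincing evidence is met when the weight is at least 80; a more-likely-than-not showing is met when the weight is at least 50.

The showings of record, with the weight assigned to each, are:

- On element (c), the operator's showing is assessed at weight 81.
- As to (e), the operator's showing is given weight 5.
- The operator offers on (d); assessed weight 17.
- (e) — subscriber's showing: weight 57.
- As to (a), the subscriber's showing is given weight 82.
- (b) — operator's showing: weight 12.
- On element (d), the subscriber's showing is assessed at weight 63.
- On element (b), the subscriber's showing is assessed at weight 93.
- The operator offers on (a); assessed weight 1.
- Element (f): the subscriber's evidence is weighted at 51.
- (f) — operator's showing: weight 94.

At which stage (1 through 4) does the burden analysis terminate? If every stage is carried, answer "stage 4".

Stage 1 (subscriber, clear and convincing evidence, weight is at least 80): (a) net 82−1=81 ≥ 80 — meets; (b) net 93−12=81 ≥ 80 — meets.
  All elements met. The burden passes to the operator.
Stage 2 (operator, clear and convincing evidence, weight is at least 80): (c) 81 ≥ 80 — meets.
  Stage 2 is satisfied; the onus moves to the subscriber.
Stage 3 (subscriber, a more-likely-than-not showing, weight is at least 50): (d) net 63−17=46 < 50 — fails; (e) net 57−5=52 ≥ 50 — meets.
  Not every element is met, so the subscriber fails to carry Stage 3.
The analysis ends at Stage 3; the operator prevails.

stage 3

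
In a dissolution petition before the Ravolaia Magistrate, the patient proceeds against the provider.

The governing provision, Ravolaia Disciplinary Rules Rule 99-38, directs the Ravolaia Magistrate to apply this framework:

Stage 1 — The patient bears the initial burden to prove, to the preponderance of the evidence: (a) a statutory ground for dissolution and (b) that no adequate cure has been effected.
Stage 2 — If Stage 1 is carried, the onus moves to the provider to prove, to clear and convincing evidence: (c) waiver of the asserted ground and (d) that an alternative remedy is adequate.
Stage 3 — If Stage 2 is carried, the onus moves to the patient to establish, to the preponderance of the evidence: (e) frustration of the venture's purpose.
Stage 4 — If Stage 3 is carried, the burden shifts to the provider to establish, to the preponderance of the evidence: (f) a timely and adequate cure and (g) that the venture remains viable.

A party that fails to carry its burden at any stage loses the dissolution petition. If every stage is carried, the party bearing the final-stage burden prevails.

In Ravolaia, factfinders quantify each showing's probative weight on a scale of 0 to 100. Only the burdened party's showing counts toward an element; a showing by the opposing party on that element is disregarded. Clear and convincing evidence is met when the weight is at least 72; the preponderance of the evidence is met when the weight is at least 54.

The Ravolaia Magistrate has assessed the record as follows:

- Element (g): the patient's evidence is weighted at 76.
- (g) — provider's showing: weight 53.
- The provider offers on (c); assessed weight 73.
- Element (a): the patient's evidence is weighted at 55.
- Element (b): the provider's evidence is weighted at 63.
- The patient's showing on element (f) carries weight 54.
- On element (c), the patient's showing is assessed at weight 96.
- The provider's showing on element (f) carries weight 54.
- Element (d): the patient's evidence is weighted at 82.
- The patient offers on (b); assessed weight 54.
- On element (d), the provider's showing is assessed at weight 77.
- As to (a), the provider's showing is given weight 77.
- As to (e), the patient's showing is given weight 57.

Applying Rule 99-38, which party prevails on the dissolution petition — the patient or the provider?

patient

At Stage 1 the patient must meet the preponderance of the evidence (weight is at least 54): on (a) the weight is 55 (the provider's 77 is given no effect), ≥ 54, so (a) meets the standard; on (b) the weight is 54 (the provider's 63 is given no effect), ≥ 54, so (b) meets the standard.
  Stage 1 is satisfied; the onus moves to the provider.
At Stage 2 the provider must meet clear and convincing evidence (weight is at least 72): on (c) the weight is 73 (the patient's 96 is given no effect), which does reach 72, so (c) meets the standard; on (d) the weight is 77 (the patient's 82 is given no effect), ≥ 72, so (d) meets the standard.
  All elements met. The burden passes to the patient.
At Stage 3 the patient must meet the preponderance of the evidence (weight is at least 54): on (e) the weight is 57, ≥ 54, so (e) meets the standard.
  The patient carries Stage 3; the provider now bears the burden.
At Stage 4 the provider must meet the preponderance of the evidence (weight is at least 54): on (f) the weight is 54 (the patient's 54 is given no effect), ≥ 54, so (f) meets the standard; on (g) the weight is 53 (the patient's 76 is given no effect), < 54, so (g) does not meet the standard.
  Not every element is met, so the provider fails to carry Stage 4.
So the patient prevails.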